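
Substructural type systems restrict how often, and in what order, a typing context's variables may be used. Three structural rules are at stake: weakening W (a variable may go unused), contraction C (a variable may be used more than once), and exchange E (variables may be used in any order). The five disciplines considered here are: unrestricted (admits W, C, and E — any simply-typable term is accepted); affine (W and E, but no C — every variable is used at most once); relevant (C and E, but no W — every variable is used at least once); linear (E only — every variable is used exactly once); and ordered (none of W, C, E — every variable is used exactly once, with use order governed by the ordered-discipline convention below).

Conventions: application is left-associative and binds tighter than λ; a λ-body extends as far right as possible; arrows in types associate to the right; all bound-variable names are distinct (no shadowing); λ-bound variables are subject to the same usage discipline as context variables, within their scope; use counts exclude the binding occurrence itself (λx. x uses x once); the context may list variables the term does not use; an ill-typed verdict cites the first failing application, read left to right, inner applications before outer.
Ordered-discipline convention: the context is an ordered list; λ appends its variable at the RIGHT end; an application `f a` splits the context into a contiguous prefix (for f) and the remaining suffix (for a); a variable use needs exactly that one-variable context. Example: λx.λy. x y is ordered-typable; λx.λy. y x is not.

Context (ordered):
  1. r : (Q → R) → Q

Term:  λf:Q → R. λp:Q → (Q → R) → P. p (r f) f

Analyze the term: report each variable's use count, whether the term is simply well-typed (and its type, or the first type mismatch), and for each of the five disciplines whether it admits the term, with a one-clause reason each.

use counts: r=1; f [bound]=2; p [bound]=1
order of uses: p, r, f, f
typing: ✓ — (Q → R) → (Q → (Q → R) → P) → P
ordered: ✗ — repeated use of f ×2
linear: ✗ — repeated use of f ×2
affine: ✗ — repeated use of f ×2
relevant: ✓ — none of r, f, p goes unused
unrestricted: ✓ — simply typable at (Q → R) → (Q → (Q → R) → P) → P; W, C, E all held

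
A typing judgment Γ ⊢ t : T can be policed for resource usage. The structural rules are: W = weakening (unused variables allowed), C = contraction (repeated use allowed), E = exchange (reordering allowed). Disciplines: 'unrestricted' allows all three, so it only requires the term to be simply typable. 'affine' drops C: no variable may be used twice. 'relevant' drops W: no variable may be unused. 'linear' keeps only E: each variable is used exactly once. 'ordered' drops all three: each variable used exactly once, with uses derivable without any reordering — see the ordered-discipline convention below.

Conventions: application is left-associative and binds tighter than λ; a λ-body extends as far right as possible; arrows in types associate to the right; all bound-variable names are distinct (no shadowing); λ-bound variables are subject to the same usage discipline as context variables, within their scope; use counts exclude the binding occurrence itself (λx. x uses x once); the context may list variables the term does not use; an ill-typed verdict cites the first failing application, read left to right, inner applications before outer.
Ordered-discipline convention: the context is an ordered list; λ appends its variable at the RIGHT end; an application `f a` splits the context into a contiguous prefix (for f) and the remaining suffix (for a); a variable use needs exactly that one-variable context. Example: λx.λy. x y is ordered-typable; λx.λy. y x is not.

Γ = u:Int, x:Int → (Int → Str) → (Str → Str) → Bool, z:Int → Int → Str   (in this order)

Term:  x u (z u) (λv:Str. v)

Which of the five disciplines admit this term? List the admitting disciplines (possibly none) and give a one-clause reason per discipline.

accepted by: relevant, unrestricted
counts: u: 2; x: 1; z: 1; v (bound): 1
order of uses: x, u, z, u, v
typing: well-typed — term : Bool
ordered ✗ (uses contraction: u ×2)
linear ✗ (uses contraction: u ×2)
affine ✗ (uses contraction: u ×2)
relevant ✓ (u, x, z, v: all used, weakening unneeded)
unrestricted ✓ (typability at Bool is all that's needed)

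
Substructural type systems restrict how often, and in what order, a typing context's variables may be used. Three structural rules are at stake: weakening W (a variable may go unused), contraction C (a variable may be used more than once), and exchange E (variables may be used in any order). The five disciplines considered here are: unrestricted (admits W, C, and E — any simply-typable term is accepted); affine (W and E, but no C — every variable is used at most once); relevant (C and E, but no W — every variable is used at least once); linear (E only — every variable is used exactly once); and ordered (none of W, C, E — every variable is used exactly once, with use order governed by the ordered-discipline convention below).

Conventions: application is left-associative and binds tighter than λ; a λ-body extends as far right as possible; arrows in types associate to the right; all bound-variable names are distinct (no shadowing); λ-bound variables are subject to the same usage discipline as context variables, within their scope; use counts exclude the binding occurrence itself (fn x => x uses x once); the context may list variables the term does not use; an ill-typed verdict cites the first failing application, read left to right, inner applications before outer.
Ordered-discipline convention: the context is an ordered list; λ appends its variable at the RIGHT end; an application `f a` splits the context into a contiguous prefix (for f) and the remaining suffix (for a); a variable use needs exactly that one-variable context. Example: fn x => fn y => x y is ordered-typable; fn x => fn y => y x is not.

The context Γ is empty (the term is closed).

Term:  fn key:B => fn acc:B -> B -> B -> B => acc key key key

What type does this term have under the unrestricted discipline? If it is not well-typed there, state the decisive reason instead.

term : B -> (B -> B -> B -> B) -> B
variable uses: key (λ-bound): 3×, acc (λ-bound): 1×
use order (left to right): acc, key, key, key
typing: the term checks, with type B -> (B -> B -> B -> B) -> B
across the five disciplines: ordered ✗; linear ✗; affine ✗; relevant ✓; unrestricted ✓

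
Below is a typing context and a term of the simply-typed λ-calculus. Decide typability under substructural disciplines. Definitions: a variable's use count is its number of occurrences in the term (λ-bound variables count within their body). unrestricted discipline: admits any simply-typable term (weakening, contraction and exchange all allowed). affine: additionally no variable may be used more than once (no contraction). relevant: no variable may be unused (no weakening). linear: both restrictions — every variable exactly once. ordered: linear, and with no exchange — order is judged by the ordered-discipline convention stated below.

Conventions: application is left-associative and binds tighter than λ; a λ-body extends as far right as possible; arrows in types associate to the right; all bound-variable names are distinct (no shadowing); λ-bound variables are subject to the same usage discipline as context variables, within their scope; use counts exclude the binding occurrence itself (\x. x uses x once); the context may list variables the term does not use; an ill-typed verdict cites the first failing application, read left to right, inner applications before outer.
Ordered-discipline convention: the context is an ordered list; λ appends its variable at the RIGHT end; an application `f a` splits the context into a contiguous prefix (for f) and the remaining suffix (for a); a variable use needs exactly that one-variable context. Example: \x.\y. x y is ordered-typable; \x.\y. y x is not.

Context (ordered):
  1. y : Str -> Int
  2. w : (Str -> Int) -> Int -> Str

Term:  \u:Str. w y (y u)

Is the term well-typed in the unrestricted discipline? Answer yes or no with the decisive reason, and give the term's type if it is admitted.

yes — simply typable at Str -> Str; W, C, E all held; term : Str -> Str
usage: y: 2, w: 1, u (bound): 1
uses in reading order: w, y, y, u
typing: ✓ — Str -> Str
summary: ordered ✗; linear ✗; affine ✗; relevant ✓; unrestricted ✓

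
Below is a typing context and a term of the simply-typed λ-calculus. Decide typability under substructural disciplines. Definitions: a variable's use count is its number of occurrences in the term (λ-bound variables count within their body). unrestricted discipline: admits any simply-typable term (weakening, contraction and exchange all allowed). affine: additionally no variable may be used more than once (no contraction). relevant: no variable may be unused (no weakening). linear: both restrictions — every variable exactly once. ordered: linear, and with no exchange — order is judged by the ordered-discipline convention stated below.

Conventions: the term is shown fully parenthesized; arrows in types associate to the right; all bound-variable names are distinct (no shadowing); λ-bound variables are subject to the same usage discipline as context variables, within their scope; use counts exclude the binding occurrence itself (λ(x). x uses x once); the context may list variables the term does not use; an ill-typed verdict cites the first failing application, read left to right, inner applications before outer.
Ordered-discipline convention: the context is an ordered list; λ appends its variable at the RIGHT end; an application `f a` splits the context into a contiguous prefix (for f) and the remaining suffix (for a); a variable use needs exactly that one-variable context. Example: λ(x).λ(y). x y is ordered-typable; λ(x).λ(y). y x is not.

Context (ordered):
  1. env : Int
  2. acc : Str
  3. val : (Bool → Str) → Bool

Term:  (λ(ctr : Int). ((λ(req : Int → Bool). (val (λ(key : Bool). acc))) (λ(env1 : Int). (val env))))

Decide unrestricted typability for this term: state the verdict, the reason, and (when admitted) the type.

no — the type mismatch rejects it
counts: env: 1×, acc: 1×, val: 2×, ctr (bound): 0×, req (bound): 0×, key (bound): 0×, env1 (bound): 0×
use order (left to right): val, acc, val, env
typing: ill-typed: an argument Int mismatches the expected Bool → Str
all disciplines: ordered ✗, linear ✗, affine ✗, relevant ✗, unrestricted ✗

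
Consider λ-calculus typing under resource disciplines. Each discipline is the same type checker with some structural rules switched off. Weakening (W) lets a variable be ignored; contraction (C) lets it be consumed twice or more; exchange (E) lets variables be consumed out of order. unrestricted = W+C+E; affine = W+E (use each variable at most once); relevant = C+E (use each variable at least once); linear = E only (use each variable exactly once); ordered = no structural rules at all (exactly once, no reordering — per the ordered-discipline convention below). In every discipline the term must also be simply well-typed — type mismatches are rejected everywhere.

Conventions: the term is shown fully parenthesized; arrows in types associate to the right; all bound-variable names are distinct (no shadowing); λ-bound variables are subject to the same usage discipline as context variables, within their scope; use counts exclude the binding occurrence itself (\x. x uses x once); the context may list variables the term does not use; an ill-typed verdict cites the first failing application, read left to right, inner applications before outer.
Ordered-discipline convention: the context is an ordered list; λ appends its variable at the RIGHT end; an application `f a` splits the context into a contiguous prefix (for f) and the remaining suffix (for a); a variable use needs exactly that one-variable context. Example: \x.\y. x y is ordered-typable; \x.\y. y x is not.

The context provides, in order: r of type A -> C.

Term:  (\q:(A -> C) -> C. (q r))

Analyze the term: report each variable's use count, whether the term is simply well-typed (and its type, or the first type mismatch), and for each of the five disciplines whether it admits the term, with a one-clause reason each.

usage: r: 1×; q (bound): 1×
uses in reading order: q, r
typing: ✓ — ((A -> C) -> C) -> C
ordered ✗ (no ordered split (uses run q, r))
linear ✓ (r, q: one use apiece)
affine ✓ (none of r, q used more than once)
relevant ✓ (r, q: all used, weakening unneeded)
unrestricted ✓ (type-checks (((A -> C) -> C) -> C) and nothing is barred)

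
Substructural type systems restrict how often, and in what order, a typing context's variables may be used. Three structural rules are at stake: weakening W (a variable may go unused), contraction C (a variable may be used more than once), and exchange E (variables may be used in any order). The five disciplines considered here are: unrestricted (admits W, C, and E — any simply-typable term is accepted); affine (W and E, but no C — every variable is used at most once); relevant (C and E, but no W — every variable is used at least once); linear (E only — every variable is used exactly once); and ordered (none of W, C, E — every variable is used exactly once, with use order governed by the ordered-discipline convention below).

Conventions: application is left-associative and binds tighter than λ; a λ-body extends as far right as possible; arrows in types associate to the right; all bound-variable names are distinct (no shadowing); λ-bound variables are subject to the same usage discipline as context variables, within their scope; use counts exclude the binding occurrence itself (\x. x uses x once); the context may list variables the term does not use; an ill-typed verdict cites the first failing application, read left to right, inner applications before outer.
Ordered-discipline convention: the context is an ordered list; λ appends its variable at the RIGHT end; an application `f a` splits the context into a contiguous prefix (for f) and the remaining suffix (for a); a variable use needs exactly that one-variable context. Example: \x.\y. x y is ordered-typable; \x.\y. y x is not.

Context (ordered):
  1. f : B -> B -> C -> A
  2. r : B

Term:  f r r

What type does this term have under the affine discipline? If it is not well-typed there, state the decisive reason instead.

not well-typed under affine — r ×2 used more than once (contraction)
use counts: f: 1×, r: 2×
left-to-right use order: f, r, r
typing: well-typed at C -> A
across the five disciplines: ordered ✗ · linear ✗ · affine ✗ · relevant ✓ · unrestricted ✓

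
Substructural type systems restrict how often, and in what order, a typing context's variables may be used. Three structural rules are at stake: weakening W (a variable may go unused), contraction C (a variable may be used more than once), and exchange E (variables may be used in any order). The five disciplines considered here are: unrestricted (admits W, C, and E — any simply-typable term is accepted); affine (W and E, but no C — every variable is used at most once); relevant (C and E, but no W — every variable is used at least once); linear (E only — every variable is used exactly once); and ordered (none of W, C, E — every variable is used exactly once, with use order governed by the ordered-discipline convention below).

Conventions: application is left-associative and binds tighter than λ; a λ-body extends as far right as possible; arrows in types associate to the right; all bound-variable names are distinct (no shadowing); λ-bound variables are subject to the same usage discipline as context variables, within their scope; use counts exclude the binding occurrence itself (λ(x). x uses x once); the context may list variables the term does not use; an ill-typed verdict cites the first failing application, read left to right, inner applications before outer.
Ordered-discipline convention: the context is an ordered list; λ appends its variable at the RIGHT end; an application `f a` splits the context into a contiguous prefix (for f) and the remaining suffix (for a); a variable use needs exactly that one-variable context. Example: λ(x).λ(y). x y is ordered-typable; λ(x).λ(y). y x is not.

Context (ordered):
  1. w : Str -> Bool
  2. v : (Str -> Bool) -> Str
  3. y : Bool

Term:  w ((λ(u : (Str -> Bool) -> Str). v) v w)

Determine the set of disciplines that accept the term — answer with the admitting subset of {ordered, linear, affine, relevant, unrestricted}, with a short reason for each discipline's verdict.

accepted by: unrestricted
variable uses: w: 2; v: 2; y: 0; u (bound): 0
use order (left to right): w, v, v, w
typing: well-typed at Bool
ordered: ✗ — w ×2, v ×2 used more than once (contraction); needs weakening: y, u unused
linear: ✗ — w ×2, v ×2 used more than once (contraction); needs weakening: y, u unused
affine: ✗ — w ×2, v ×2 used more than once (contraction)
relevant: ✗ — needs weakening: y, u unused
unrestricted: ✓ — typability at Bool is all that's needed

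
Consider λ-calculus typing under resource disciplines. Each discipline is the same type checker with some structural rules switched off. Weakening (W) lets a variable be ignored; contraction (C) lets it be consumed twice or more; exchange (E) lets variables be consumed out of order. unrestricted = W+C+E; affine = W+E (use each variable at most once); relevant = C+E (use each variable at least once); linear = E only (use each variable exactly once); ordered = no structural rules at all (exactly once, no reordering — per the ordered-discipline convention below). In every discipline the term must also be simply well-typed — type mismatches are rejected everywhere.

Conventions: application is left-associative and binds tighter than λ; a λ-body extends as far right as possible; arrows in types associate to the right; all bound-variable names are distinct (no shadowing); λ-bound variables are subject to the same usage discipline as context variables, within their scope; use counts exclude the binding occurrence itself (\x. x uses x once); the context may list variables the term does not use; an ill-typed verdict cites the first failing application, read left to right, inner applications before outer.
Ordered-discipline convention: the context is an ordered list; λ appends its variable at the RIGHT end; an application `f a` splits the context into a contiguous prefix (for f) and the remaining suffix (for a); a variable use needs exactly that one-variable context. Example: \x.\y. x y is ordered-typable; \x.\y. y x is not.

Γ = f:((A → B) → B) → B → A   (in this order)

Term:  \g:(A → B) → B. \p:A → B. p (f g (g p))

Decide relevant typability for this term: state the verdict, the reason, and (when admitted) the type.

yes — f, g, p: all used, weakening unneeded; term : ((A → B) → B) → (A → B) → B
counts: f ×1, g (bound) ×2, p (bound) ×2
order of uses: p, f, g, g, p
typing: well-typed — term : ((A → B) → B) → (A → B) → B
per-discipline verdicts: ordered ✗, linear ✗, affine ✗, relevant ✓, unrestricted ✓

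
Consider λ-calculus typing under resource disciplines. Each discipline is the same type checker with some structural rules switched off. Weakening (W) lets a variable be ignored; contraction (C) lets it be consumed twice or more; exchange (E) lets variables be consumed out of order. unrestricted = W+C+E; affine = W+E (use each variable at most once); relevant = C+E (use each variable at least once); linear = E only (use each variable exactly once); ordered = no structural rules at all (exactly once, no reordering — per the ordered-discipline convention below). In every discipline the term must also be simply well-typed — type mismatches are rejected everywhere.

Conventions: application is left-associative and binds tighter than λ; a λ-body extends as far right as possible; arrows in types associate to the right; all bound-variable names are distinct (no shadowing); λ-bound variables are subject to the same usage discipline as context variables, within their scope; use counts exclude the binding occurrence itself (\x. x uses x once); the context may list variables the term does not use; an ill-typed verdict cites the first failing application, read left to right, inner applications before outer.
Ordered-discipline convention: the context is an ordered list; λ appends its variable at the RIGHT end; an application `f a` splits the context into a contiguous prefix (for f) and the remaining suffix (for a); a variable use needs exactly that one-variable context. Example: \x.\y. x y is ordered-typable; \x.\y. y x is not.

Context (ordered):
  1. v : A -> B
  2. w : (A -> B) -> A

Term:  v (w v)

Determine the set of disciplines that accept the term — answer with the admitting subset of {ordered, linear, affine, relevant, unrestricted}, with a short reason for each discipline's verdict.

accepted by: relevant, unrestricted
usage: v ×2; w ×1
use order (left to right): v, w, v
typing: ✓ — B
ordered ✗ (repeated use of v ×2)
linear ✗ (repeated use of v ×2)
affine ✗ (repeated use of v ×2)
relevant ✓ (every one of v, w appears)
unrestricted ✓ (typability at B is all that's needed)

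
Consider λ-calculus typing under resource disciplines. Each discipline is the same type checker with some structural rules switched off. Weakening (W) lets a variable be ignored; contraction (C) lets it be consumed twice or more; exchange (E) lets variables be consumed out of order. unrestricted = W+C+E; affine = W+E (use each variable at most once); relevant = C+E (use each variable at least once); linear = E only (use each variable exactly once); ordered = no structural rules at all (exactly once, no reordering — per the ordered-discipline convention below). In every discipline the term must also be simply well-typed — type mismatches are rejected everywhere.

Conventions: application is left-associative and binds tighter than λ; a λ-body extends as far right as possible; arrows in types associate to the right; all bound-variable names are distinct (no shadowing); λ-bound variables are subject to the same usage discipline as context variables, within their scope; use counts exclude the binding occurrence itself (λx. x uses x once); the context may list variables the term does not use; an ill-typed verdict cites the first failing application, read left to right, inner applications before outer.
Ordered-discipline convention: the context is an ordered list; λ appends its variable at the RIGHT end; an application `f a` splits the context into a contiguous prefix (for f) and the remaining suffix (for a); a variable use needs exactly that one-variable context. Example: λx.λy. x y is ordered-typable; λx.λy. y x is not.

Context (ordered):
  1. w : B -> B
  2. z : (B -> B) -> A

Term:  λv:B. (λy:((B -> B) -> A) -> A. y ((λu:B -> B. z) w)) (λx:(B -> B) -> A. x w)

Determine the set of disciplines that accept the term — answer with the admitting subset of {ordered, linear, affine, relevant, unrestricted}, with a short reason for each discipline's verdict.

accepted by: unrestricted
counts: w: 2, z: 1, v (bound): 0, y (bound): 1, u (bound): 0, x (bound): 1
order of uses: y, z, w, x, w
typing: the term checks, with type B -> A
ordered: ✗, needs contraction — w ×2; unused: v, u — weakening required
linear: ✗, needs contraction — w ×2; unused: v, u — weakening required
affine: ✗, needs contraction — w ×2
relevant: ✗, unused: v, u — weakening required
unrestricted: ✓, typability at B -> A is all that's needed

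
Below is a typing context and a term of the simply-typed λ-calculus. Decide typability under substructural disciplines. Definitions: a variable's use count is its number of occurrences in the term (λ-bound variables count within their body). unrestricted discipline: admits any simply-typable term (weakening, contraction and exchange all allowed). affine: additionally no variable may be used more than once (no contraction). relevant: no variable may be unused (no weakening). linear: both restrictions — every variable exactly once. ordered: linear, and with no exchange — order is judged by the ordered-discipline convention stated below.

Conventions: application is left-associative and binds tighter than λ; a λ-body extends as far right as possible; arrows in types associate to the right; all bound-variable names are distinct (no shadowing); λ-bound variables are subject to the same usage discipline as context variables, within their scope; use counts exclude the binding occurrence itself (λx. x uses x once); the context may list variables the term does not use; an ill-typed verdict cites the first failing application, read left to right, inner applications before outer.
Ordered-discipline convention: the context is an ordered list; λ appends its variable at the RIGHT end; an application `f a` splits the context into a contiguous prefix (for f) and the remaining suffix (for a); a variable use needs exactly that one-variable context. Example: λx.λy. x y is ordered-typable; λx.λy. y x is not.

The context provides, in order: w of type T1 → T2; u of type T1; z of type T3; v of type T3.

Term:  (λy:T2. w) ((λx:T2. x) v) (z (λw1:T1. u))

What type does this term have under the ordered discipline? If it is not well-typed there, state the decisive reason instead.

not well-typed under ordered — a type mismatch blocks all five
counts: w: 1, u: 1, z: 1, v: 1, y (λ-bound): 0, x (λ-bound): 1, w1 (λ-bound): 0
uses in reading order: w, x, v, z, u
typing: ill-typed: argument of type T3 where T2 is required
all disciplines: ordered ✗, linear ✗, affine ✗, relevant ✗, unrestricted ✗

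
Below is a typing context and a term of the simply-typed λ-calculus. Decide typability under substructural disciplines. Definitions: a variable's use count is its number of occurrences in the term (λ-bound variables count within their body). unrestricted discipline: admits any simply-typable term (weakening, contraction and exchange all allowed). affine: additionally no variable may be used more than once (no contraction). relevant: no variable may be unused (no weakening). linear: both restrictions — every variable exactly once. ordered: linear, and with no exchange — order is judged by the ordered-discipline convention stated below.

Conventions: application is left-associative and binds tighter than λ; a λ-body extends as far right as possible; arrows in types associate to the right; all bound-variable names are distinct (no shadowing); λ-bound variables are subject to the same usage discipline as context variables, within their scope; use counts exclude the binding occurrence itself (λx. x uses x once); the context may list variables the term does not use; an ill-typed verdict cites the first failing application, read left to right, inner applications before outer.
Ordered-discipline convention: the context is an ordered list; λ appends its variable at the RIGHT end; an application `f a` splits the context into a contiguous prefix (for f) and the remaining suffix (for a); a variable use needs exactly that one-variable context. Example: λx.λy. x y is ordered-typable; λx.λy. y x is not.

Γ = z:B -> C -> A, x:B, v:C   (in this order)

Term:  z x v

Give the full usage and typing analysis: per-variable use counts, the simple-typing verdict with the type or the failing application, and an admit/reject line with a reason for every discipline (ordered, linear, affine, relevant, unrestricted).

variable uses: z=1, x=1, v=1
left-to-right use order: z, x, v
typing: ✓ — A
ordered: ✓, z, x, v: once each, no exchange needed
linear: ✓, z, x, v: one use apiece
affine: ✓, no duplicate uses among z, x, v
relevant: ✓, at least one use each (z, x, v)
unrestricted: ✓, well-typed at A; no restrictions here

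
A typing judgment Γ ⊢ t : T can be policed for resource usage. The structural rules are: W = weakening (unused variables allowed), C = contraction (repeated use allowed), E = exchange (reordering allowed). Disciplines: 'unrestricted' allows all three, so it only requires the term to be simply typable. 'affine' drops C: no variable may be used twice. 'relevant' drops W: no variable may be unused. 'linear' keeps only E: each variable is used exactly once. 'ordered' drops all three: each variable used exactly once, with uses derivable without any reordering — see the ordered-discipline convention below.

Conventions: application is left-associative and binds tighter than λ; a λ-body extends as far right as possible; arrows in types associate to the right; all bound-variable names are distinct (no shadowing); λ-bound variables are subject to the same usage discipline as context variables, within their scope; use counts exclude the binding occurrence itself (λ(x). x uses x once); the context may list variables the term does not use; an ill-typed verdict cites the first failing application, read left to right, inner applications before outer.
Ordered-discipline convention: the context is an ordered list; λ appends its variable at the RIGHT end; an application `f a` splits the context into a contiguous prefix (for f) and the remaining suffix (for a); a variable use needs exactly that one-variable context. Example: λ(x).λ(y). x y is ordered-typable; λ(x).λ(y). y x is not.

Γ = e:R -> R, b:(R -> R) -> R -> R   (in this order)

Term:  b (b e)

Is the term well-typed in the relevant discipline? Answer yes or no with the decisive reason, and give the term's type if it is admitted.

yes — none of e, b goes unused; term : R -> R
variable uses: e=1, b=2
left-to-right use order: b, b, e
typing: ✓ — R -> R
per-discipline verdicts: ordered ✗, linear ✗, affine ✗, relevant ✓, unrestricted ✓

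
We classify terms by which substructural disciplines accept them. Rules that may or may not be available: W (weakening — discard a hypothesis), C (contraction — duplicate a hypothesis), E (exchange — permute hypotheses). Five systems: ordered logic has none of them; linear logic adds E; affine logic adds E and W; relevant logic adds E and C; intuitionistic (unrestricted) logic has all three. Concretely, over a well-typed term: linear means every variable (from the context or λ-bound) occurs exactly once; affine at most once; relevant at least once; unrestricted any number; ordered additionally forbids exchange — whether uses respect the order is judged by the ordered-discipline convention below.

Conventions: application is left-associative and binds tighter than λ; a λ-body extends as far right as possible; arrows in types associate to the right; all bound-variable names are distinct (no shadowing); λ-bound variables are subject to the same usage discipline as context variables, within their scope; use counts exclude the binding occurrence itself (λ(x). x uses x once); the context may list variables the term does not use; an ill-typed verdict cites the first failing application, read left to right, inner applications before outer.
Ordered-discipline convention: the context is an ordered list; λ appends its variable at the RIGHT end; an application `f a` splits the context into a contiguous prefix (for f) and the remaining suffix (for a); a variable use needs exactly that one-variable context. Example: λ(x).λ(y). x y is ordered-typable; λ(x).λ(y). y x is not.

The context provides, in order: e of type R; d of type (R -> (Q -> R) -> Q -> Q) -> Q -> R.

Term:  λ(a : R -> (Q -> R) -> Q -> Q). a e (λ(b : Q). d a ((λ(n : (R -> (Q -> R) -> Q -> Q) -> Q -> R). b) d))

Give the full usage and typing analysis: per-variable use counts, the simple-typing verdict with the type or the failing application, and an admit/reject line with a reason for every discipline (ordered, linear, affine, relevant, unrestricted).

variable uses: e: 1×, d: 2×, a (bound): 2×, b (bound): 1×, n (bound): 0×
left-to-right use order: a, e, d, a, b, d
typing: the term checks, with type (R -> (Q -> R) -> Q -> Q) -> Q -> Q
ordered: ✗ — needs contraction — d ×2, a ×2; n left unused
linear: ✗ — needs contraction — d ×2, a ×2; n left unused
affine: ✗ — needs contraction — d ×2, a ×2
relevant: ✗ — n left unused
unrestricted: ✓ — type-checks ((R -> (Q -> R) -> Q -> Q) -> Q -> Q) and nothing is barred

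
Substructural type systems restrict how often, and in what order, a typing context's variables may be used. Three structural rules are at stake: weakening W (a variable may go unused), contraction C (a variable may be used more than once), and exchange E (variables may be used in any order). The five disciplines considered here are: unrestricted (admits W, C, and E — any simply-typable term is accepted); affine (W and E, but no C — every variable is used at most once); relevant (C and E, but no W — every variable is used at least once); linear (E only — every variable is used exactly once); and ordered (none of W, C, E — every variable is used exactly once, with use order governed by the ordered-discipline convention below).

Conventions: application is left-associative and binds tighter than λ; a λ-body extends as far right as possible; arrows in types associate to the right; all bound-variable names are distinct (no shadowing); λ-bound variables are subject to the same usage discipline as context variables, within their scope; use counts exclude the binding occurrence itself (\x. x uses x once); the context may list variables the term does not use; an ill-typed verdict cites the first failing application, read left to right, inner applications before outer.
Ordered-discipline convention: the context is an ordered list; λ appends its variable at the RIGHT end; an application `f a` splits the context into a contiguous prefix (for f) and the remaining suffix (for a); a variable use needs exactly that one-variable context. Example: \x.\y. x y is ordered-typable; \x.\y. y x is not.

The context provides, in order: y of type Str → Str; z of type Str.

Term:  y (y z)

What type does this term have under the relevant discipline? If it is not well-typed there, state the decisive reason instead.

term : Str
variable uses: y: 2×, z: 1×
uses in reading order: y, y, z
typing: ✓ — Str
all disciplines: ordered ✗ | linear ✗ | affine ✗ | relevant ✓ | unrestricted ✓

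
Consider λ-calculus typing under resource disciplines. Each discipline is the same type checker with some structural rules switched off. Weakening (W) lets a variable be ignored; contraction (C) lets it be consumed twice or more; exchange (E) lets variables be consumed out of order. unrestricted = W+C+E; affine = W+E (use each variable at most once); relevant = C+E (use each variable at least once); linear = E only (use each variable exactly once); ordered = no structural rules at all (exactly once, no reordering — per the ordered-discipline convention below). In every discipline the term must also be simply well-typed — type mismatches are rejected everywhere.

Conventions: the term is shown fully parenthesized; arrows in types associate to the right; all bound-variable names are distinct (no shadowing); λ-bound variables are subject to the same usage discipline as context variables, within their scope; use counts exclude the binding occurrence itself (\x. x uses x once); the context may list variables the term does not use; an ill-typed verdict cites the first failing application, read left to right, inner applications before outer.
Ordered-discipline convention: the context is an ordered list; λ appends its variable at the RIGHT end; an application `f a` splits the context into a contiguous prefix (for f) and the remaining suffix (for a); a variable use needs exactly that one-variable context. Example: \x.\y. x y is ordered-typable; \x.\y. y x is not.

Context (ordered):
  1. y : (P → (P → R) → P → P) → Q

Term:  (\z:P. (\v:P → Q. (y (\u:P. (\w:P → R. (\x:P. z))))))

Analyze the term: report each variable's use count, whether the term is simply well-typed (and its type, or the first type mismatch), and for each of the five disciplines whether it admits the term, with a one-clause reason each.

counts: y ×1, z (λ-bound) ×1, v (λ-bound) ×0, u (λ-bound) ×0, w (λ-bound) ×0, x (λ-bound) ×0
use order (left to right): y, z
typing: well-typed — term : P → (P → Q) → Q
ordered: ✗ — needs weakening: v, u, w, x unused
linear: ✗ — needs weakening: v, u, w, x unused
affine: ✓ — y, z, v, u, w, x: no repeats, contraction unneeded
relevant: ✗ — needs weakening: v, u, w, x unused
unrestricted: ✓ — typability at P → (P → Q) → Q is all that's needed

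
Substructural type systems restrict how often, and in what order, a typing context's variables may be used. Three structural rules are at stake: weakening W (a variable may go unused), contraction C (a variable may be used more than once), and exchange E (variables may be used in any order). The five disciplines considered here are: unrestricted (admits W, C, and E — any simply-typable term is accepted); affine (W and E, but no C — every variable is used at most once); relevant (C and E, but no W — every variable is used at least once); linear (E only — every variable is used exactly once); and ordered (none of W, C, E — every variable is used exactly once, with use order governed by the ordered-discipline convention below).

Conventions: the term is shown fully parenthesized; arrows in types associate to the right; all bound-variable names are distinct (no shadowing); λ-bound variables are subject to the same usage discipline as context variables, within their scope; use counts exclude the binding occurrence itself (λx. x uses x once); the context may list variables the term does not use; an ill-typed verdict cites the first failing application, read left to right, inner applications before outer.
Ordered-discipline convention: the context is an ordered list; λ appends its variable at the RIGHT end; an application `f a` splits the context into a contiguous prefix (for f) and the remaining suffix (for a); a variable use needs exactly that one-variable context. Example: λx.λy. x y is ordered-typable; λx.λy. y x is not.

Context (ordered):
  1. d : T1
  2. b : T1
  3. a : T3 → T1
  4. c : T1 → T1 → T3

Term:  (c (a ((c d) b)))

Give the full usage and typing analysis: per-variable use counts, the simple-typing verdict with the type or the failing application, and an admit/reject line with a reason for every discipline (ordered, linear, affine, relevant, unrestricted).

usage: d=1, b=1, a=1, c=2
uses in reading order: c, a, c, d, b
typing: well-typed — term : T1 → T3
ordered ✗ (c ×2 used more than once (contraction))
linear ✗ (c ×2 used more than once (contraction))
affine ✗ (c ×2 used more than once (contraction))
relevant ✓ (every one of d, b, a, c appears)
unrestricted ✓ (type-checks (T1 → T3) and nothing is barred)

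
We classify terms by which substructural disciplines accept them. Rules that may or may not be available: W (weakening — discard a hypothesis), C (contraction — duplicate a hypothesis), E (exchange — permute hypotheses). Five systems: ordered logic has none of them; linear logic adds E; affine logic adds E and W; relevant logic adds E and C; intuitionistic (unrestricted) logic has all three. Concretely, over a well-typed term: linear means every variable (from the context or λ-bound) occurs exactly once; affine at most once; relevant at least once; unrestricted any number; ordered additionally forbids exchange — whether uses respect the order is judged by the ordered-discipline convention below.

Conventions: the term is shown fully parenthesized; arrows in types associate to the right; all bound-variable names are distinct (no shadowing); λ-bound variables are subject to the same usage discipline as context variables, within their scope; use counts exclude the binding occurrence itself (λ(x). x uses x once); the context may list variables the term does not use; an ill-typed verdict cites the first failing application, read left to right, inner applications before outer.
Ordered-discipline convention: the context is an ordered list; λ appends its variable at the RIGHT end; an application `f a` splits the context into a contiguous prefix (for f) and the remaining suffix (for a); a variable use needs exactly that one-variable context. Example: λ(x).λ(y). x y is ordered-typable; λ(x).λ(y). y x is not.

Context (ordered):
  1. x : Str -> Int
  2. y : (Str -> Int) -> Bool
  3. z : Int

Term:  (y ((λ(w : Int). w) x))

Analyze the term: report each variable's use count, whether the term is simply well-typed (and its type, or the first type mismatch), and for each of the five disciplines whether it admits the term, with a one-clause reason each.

counts: x ×1; y ×1; z ×0; w (bound) ×1
use order (left to right): y, w, x
typing: ill-typed: a function awaiting Int gets Str -> Int
ordered ✗ (the type mismatch rejects it)
linear ✗ (not simply typable)
affine ✗ (fails simple typing)
relevant ✗ (a type mismatch blocks all five)
unrestricted ✗ (the type mismatch rejects it)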